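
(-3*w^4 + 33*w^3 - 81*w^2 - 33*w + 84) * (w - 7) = -3*w^5 + 54*w^4 - 312*w^3 + 534*w^2 + 315*w - 588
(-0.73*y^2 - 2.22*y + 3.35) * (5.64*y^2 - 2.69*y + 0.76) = -4.1172*y^4 - 10.5571*y^3 + 24.311*y^2 - 10.6987*y + 2.546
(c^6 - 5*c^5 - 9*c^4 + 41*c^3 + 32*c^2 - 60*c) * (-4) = -4*c^6 + 20*c^5 + 36*c^4 - 164*c^3 - 128*c^2 + 240*c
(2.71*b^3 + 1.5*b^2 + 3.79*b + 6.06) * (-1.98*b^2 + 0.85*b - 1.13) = -5.3658*b^5 - 0.6665*b^4 - 9.2915*b^3 - 10.4723*b^2 + 0.868300000000001*b - 6.8478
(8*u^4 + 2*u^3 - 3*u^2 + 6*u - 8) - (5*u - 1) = 8*u^4 + 2*u^3 - 3*u^2 + u - 7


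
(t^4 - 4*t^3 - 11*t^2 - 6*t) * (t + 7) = t^5 + 3*t^4 - 39*t^3 - 83*t^2 - 42*t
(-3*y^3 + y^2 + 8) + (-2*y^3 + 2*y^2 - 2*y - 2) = -5*y^3 + 3*y^2 - 2*y + 6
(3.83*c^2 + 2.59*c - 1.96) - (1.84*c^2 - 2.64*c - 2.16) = 1.99*c^2 + 5.23*c + 0.2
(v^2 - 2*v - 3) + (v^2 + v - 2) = 2*v^2 - v - 5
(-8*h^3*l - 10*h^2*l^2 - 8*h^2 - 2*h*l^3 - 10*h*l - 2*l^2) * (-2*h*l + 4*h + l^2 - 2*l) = 16*h^4*l^2 - 32*h^4*l + 12*h^3*l^3 - 24*h^3*l^2 + 16*h^3*l - 32*h^3 - 6*h^2*l^4 + 12*h^2*l^3 + 12*h^2*l^2 - 24*h^2*l - 2*h*l^5 + 4*h*l^4 - 6*h*l^3 + 12*h*l^2 - 2*l^4 + 4*l^3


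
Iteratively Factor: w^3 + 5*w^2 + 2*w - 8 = (w + 2)*(w^2 + 3*w - 4) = (w - 1)*(w + 2)*(w + 4)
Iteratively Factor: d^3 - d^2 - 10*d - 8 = (d + 2)*(d^2 - 3*d - 4) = (d - 4)*(d + 2)*(d + 1)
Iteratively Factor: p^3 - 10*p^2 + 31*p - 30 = (p - 3)*(p^2 - 7*p + 10) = (p - 5)*(p - 3)*(p - 2)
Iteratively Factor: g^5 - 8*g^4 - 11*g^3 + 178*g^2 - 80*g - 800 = (g - 4)*(g^4 - 4*g^3 - 27*g^2 + 70*g + 200) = (g - 5)*(g - 4)*(g^3 + g^2 - 22*g - 40) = (g - 5)*(g - 4)*(g + 2)*(g^2 - g - 20) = (g - 5)^2*(g - 4)*(g + 2)*(g + 4)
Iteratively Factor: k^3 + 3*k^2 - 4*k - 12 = (k + 3)*(k^2 - 4) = (k - 2)*(k + 3)*(k + 2)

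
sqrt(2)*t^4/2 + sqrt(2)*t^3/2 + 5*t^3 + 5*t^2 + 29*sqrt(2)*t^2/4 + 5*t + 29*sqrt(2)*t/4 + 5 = (t + sqrt(2)/2)*(t + 2*sqrt(2))*(t + 5*sqrt(2)/2)*(sqrt(2)*t/2 + sqrt(2)/2)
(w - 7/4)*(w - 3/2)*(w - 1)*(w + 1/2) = w^4 - 15*w^3/4 + 15*w^2/4 + 5*w/16 - 21/16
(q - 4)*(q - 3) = q^2 - 7*q + 12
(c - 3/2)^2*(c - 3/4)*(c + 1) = c^4 - 11*c^3/4 + 3*c^2/4 + 45*c/16 - 27/16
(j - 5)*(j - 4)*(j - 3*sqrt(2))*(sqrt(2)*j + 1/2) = sqrt(2)*j^4 - 9*sqrt(2)*j^3 - 11*j^3/2 + 37*sqrt(2)*j^2/2 + 99*j^2/2 - 110*j + 27*sqrt(2)*j/2 - 30*sqrt(2)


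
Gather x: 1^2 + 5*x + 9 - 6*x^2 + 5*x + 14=-6*x^2 + 10*x + 24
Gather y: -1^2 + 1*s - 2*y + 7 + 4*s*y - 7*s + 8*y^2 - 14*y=-6*s + 8*y^2 + y*(4*s - 16) + 6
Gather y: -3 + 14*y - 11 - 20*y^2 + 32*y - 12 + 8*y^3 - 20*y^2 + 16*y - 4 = 8*y^3 - 40*y^2 + 62*y - 30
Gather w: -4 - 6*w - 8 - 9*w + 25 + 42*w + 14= 27*w + 27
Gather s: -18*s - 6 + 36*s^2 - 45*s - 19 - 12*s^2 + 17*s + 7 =24*s^2 - 46*s - 18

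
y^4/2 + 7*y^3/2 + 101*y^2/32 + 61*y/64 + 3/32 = (y/2 + 1/4)*(y + 1/4)^2*(y + 6)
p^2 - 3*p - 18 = (p - 6)*(p + 3)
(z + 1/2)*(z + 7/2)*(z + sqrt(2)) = z^3 + sqrt(2)*z^2 + 4*z^2 + 7*z/4 + 4*sqrt(2)*z + 7*sqrt(2)/4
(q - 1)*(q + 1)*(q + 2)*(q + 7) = q^4 + 9*q^3 + 13*q^2 - 9*q - 14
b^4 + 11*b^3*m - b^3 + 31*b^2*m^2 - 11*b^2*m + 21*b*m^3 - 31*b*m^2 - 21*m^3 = (b - 1)*(b + m)*(b + 3*m)*(b + 7*m)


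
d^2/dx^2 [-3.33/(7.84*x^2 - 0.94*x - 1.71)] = (-409.360896*x^2 + 49.081536*x + 3.33*(15.68*x - 0.94)*(31.36*x - 1.88) + 89.286624)/(-7.84*x^2 + 0.94*x + 1.71)^3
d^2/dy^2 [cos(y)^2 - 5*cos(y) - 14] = 5*cos(y) - 2*cos(2*y)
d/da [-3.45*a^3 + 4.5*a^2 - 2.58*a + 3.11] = -10.35*a^2 + 9.0*a - 2.58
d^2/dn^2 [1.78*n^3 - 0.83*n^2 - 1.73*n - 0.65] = 10.68*n - 1.66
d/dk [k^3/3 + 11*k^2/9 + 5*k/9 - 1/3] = k^2 + 22*k/9 + 5/9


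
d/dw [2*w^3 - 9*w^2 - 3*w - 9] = 6*w^2 - 18*w - 3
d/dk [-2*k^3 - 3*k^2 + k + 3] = -6*k^2 - 6*k + 1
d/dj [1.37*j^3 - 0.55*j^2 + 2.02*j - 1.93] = 4.11*j^2 - 1.1*j + 2.02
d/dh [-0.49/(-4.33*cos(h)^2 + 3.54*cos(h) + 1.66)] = (4.2434*cos(h) - 1.7346)*sin(h)/(-4.33*cos(h)^2 + 3.54*cos(h) + 1.66)^2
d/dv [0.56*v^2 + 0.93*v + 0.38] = 1.12*v + 0.93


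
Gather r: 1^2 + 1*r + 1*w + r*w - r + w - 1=r*w + 2*w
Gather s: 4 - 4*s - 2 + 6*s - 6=2*s - 4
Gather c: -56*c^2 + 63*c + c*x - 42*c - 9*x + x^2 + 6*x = -56*c^2 + c*(x + 21) + x^2 - 3*x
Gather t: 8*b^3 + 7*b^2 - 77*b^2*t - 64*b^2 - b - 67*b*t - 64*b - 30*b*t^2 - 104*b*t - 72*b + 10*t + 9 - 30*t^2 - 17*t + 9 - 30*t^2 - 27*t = 8*b^3 - 57*b^2 - 137*b + t^2*(-30*b - 60) + t*(-77*b^2 - 171*b - 34) + 18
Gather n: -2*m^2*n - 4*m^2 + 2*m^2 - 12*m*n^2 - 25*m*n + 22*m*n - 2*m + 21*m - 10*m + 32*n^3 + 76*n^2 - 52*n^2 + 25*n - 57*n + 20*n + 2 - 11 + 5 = -2*m^2 + 9*m + 32*n^3 + n^2*(24 - 12*m) + n*(-2*m^2 - 3*m - 12) - 4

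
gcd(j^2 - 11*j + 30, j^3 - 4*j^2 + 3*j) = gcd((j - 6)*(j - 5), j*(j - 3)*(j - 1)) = 1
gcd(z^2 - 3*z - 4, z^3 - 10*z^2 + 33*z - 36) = z - 4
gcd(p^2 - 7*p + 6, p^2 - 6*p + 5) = p - 1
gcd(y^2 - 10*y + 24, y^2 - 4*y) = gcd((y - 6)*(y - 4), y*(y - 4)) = y - 4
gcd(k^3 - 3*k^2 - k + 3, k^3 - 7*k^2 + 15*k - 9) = k^2 - 4*k + 3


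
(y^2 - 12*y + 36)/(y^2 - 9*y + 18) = (y - 6)/(y - 3)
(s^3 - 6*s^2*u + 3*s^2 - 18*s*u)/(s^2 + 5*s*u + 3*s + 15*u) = s*(s - 6*u)/(s + 5*u)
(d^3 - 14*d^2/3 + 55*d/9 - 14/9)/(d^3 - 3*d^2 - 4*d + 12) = (d^2 - 8*d/3 + 7/9)/(d^2 - d - 6)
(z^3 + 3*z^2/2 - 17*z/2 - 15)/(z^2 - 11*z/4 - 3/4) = 2*(2*z^2 + 9*z + 10)/(4*z + 1)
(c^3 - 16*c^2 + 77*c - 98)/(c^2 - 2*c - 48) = (-c^3 + 16*c^2 - 77*c + 98)/(-c^2 + 2*c + 48)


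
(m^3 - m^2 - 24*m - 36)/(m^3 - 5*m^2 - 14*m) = (m^2 - 3*m - 18)/(m*(m - 7))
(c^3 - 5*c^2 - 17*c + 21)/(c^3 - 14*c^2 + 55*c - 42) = (c + 3)/(c - 6)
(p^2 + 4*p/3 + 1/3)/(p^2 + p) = (p + 1/3)/p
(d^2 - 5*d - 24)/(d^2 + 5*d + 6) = (d - 8)/(d + 2)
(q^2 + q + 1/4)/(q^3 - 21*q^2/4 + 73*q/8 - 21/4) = 2*(4*q^2 + 4*q + 1)/(8*q^3 - 42*q^2 + 73*q - 42)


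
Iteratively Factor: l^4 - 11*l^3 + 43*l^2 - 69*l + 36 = (l - 1)*(l^3 - 10*l^2 + 33*l - 36) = (l - 3)*(l - 1)*(l^2 - 7*l + 12) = (l - 3)^2*(l - 1)*(l - 4)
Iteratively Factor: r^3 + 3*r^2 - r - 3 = (r - 1)*(r^2 + 4*r + 3) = (r - 1)*(r + 1)*(r + 3)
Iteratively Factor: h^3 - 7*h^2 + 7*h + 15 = (h + 1)*(h^2 - 8*h + 15) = (h - 3)*(h + 1)*(h - 5)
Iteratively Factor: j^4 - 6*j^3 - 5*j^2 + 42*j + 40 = (j + 1)*(j^3 - 7*j^2 + 2*j + 40) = (j + 1)*(j + 2)*(j^2 - 9*j + 20) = (j - 5)*(j + 1)*(j + 2)*(j - 4)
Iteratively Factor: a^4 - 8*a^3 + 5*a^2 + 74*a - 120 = (a - 5)*(a^3 - 3*a^2 - 10*a + 24) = (a - 5)*(a + 3)*(a^2 - 6*a + 8) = (a - 5)*(a - 2)*(a + 3)*(a - 4)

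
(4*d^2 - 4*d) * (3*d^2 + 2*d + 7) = 12*d^4 - 4*d^3 + 20*d^2 - 28*d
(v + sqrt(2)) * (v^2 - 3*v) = v^3 - 3*v^2 + sqrt(2)*v^2 - 3*sqrt(2)*v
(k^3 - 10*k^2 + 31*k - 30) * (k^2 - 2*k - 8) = k^5 - 12*k^4 + 43*k^3 - 12*k^2 - 188*k + 240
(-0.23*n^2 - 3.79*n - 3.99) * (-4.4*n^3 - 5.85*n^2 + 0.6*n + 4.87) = 1.012*n^5 + 18.0215*n^4 + 39.5895*n^3 + 19.9474*n^2 - 20.8513*n - 19.4313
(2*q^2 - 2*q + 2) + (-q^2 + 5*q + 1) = q^2 + 3*q + 3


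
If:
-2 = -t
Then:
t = 2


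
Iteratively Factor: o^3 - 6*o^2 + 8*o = (o)*(o^2 - 6*o + 8) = o*(o - 2)*(o - 4)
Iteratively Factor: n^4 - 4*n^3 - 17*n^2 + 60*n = (n)*(n^3 - 4*n^2 - 17*n + 60) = n*(n - 3)*(n^2 - n - 20) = n*(n - 3)*(n + 4)*(n - 5)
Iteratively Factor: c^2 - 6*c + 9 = (c - 3)*(c - 3)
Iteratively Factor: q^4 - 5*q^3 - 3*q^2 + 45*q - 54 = (q - 3)*(q^3 - 2*q^2 - 9*q + 18) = (q - 3)*(q - 2)*(q^2 - 9) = (q - 3)^2*(q - 2)*(q + 3)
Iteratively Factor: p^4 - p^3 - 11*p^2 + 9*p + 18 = (p - 2)*(p^3 + p^2 - 9*p - 9) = (p - 3)*(p - 2)*(p^2 + 4*p + 3) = (p - 3)*(p - 2)*(p + 3)*(p + 1)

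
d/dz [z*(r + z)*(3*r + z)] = 3*r^2 + 8*r*z + 3*z^2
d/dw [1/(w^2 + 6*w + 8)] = 2*(-w - 3)/(w^2 + 6*w + 8)^2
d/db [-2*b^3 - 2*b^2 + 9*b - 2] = -6*b^2 - 4*b + 9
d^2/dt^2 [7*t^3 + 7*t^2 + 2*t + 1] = 42*t + 14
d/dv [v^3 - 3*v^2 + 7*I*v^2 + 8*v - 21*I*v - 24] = 3*v^2 + v*(-6 + 14*I) + 8 - 21*I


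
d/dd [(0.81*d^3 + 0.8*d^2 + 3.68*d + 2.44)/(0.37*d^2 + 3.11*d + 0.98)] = (0.2997*d^4 + 5.0382*d^3 + 3.5078*d^2 - 0.2376*d - 3.982)/(0.1369*d^4 + 2.3014*d^3 + 10.3973*d^2 + 6.0956*d + 0.9604)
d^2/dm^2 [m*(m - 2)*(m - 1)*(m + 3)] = 12*m^2 - 14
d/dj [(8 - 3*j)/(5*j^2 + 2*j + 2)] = (15*j^2 - 80*j - 22)/(25*j^4 + 20*j^3 + 24*j^2 + 8*j + 4)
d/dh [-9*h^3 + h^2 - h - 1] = -27*h^2 + 2*h - 1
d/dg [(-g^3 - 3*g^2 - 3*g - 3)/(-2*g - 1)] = (4*g^3 + 9*g^2 + 6*g - 3)/(4*g^2 + 4*g + 1)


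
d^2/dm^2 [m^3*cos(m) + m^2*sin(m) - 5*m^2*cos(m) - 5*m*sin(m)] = -m^3*cos(m) - 7*m^2*sin(m) + 5*m^2*cos(m) + 25*m*sin(m) + 10*m*cos(m) + 2*sin(m) - 20*cos(m)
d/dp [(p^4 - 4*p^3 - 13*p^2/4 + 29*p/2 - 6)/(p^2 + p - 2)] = (8*p^3 - 36*p^2 + 48*p - 23)/(4*(p^2 - 2*p + 1))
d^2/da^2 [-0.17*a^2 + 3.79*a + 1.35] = -0.340000000000000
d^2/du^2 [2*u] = 0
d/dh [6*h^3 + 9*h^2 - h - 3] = 18*h^2 + 18*h - 1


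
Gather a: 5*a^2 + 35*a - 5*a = 5*a^2 + 30*a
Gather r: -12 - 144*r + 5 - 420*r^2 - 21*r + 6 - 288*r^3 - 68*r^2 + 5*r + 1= -288*r^3 - 488*r^2 - 160*r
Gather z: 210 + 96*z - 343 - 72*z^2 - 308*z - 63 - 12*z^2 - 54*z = -84*z^2 - 266*z - 196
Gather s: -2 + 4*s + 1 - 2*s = 2*s - 1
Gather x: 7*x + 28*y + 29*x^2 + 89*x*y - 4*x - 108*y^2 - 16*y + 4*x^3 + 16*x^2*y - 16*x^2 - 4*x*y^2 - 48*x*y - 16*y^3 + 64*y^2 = 4*x^3 + x^2*(16*y + 13) + x*(-4*y^2 + 41*y + 3) - 16*y^3 - 44*y^2 + 12*y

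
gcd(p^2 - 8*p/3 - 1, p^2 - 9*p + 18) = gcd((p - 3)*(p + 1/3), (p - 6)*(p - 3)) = p - 3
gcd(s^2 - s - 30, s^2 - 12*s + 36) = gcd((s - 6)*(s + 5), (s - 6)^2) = s - 6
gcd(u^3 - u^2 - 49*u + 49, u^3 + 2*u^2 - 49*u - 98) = u^2 - 49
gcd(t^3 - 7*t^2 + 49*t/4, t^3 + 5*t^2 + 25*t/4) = t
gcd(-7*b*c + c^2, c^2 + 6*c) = c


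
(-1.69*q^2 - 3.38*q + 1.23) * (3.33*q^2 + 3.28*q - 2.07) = -5.6277*q^4 - 16.7986*q^3 - 3.4922*q^2 + 11.031*q - 2.5461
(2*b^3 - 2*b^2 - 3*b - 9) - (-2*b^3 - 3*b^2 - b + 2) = 4*b^3 + b^2 - 2*b - 11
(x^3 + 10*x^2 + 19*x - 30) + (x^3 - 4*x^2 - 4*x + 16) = 2*x^3 + 6*x^2 + 15*x - 14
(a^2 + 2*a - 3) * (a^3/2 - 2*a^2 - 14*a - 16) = a^5/2 - a^4 - 39*a^3/2 - 38*a^2 + 10*a + 48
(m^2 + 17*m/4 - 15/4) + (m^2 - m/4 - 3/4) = 2*m^2 + 4*m - 9/2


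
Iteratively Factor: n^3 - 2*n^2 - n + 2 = (n - 2)*(n^2 - 1) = (n - 2)*(n + 1)*(n - 1)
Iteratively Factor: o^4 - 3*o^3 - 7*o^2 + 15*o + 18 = (o + 2)*(o^3 - 5*o^2 + 3*o + 9) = (o - 3)*(o + 2)*(o^2 - 2*o - 3) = (o - 3)^2*(o + 2)*(o + 1)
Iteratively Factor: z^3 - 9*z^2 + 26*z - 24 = (z - 2)*(z^2 - 7*z + 12) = (z - 4)*(z - 2)*(z - 3)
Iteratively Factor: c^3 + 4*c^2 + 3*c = (c + 1)*(c^2 + 3*c) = c*(c + 1)*(c + 3)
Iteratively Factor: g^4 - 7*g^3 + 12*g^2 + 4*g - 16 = (g - 2)*(g^3 - 5*g^2 + 2*g + 8) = (g - 4)*(g - 2)*(g^2 - g - 2) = (g - 4)*(g - 2)^2*(g + 1)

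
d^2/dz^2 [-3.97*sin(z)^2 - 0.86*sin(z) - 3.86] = 0.86*sin(z) - 7.94*cos(2*z)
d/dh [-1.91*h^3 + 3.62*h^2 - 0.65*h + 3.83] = -5.73*h^2 + 7.24*h - 0.65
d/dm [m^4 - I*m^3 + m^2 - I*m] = 4*m^3 - 3*I*m^2 + 2*m - I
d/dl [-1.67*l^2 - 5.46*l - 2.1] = -3.34*l - 5.46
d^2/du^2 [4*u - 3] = 0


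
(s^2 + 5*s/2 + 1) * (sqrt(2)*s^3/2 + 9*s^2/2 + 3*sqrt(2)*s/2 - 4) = sqrt(2)*s^5/2 + 5*sqrt(2)*s^4/4 + 9*s^4/2 + 2*sqrt(2)*s^3 + 45*s^3/4 + s^2/2 + 15*sqrt(2)*s^2/4 - 10*s + 3*sqrt(2)*s/2 - 4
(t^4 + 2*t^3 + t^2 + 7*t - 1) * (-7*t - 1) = -7*t^5 - 15*t^4 - 9*t^3 - 50*t^2 + 1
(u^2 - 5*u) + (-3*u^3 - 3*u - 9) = -3*u^3 + u^2 - 8*u - 9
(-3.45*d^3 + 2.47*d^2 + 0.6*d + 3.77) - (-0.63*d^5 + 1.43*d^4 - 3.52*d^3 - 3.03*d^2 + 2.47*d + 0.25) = 0.63*d^5 - 1.43*d^4 + 0.0699999999999998*d^3 + 5.5*d^2 - 1.87*d + 3.52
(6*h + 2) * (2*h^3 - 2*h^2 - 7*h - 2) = 12*h^4 - 8*h^3 - 46*h^2 - 26*h - 4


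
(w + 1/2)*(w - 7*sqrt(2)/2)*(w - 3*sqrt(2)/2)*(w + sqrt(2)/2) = w^4 - 9*sqrt(2)*w^3/2 + w^3/2 - 9*sqrt(2)*w^2/4 + 11*w^2/2 + 11*w/4 + 21*sqrt(2)*w/4 + 21*sqrt(2)/8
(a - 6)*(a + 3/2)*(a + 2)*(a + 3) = a^4 + a^3/2 - 51*a^2/2 - 72*a - 54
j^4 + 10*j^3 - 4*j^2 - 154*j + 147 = (j - 3)*(j - 1)*(j + 7)^2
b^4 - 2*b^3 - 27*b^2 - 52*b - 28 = (b - 7)*(b + 1)*(b + 2)^2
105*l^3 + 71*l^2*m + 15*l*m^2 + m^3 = (3*l + m)*(5*l + m)*(7*l + m)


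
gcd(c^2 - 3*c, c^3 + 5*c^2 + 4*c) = c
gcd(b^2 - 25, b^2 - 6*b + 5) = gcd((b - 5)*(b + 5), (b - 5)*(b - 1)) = b - 5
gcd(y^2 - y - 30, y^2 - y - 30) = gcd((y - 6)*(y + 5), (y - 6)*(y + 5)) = y^2 - y - 30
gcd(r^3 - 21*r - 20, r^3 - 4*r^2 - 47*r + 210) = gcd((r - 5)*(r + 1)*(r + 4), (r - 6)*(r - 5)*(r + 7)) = r - 5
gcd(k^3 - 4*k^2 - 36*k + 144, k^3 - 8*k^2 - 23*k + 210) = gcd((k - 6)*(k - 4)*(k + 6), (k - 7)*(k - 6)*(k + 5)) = k - 6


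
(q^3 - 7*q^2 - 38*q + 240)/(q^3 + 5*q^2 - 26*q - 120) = (q - 8)/(q + 4)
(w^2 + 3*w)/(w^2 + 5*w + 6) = w/(w + 2)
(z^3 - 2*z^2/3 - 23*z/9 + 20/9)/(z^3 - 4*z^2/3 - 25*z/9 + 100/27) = 3*(z - 1)/(3*z - 5)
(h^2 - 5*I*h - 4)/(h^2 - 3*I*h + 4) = (h - I)/(h + I)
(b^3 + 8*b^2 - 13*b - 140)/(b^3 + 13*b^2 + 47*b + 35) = (b - 4)/(b + 1)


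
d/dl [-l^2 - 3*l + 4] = -2*l - 3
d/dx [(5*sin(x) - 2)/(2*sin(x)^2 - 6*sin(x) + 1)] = (-10*sin(x)^2 + 8*sin(x) - 7)*cos(x)/(-6*sin(x) - cos(2*x) + 2)^2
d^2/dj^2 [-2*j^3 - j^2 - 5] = -12*j - 2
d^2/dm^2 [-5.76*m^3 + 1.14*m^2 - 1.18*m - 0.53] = 2.28 - 34.56*m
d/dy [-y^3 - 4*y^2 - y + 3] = -3*y^2 - 8*y - 1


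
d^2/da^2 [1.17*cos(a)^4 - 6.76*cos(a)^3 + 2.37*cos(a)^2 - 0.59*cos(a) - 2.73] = -18.72*cos(a)^4 + 60.84*cos(a)^3 + 4.56*cos(a)^2 - 39.97*cos(a) + 4.73999999999999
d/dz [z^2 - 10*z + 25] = 2*z - 10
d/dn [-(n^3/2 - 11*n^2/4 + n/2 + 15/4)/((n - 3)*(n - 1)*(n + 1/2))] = 4*(-n^4 + 10*n^2 - 18*n + 3)/(4*n^6 - 28*n^5 + 57*n^4 - 16*n^3 - 38*n^2 + 12*n + 9)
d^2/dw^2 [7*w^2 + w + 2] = 14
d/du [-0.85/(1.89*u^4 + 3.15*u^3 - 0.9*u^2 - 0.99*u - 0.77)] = (6.426*u^3 + 8.0325*u^2 - 1.53*u - 0.8415)/(-1.89*u^4 - 3.15*u^3 + 0.9*u^2 + 0.99*u + 0.77)^2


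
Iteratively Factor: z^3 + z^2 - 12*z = (z + 4)*(z^2 - 3*z) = (z - 3)*(z + 4)*(z)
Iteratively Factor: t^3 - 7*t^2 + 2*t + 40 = (t - 5)*(t^2 - 2*t - 8) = (t - 5)*(t + 2)*(t - 4)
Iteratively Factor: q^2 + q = (q + 1)*(q)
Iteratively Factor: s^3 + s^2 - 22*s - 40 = (s + 2)*(s^2 - s - 20) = (s + 2)*(s + 4)*(s - 5)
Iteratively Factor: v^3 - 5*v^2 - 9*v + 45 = (v - 5)*(v^2 - 9) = (v - 5)*(v - 3)*(v + 3)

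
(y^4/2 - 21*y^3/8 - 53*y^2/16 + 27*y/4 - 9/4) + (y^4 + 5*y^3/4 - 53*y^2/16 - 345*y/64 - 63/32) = 3*y^4/2 - 11*y^3/8 - 53*y^2/8 + 87*y/64 - 135/32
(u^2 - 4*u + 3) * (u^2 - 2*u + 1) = u^4 - 6*u^3 + 12*u^2 - 10*u + 3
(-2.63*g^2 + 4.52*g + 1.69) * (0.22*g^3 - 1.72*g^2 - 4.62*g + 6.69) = -0.5786*g^5 + 5.518*g^4 + 4.748*g^3 - 41.3839*g^2 + 22.431*g + 11.3061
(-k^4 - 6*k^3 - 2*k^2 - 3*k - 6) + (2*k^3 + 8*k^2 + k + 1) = -k^4 - 4*k^3 + 6*k^2 - 2*k - 5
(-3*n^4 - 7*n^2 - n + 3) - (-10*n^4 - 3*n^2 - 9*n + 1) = 7*n^4 - 4*n^2 + 8*n + 2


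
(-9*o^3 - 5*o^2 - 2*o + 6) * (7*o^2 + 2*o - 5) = -63*o^5 - 53*o^4 + 21*o^3 + 63*o^2 + 22*o - 30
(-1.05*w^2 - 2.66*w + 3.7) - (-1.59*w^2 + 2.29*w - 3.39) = 0.54*w^2 - 4.95*w + 7.09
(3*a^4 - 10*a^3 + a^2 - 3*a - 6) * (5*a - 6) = 15*a^5 - 68*a^4 + 65*a^3 - 21*a^2 - 12*a + 36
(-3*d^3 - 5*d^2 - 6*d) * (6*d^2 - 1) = -18*d^5 - 30*d^4 - 33*d^3 + 5*d^2 + 6*d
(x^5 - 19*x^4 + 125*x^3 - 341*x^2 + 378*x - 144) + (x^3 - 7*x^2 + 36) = x^5 - 19*x^4 + 126*x^3 - 348*x^2 + 378*x - 108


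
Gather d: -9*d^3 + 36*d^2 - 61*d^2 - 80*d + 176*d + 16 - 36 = -9*d^3 - 25*d^2 + 96*d - 20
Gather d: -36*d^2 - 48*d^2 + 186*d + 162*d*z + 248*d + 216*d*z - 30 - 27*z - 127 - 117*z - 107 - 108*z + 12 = -84*d^2 + d*(378*z + 434) - 252*z - 252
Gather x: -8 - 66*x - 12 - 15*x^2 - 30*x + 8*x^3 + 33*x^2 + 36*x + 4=8*x^3 + 18*x^2 - 60*x - 16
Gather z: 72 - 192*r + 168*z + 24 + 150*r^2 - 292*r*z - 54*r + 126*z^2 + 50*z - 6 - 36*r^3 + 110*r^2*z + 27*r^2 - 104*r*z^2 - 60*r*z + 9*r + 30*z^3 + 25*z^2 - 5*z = -36*r^3 + 177*r^2 - 237*r + 30*z^3 + z^2*(151 - 104*r) + z*(110*r^2 - 352*r + 213) + 90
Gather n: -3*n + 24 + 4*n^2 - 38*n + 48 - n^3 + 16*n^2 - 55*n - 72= -n^3 + 20*n^2 - 96*n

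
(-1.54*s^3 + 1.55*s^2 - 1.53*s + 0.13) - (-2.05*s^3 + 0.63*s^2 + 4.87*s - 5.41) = 0.51*s^3 + 0.92*s^2 - 6.4*s + 5.54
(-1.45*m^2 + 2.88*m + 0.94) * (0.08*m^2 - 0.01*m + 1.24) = -0.116*m^4 + 0.2449*m^3 - 1.7516*m^2 + 3.5618*m + 1.1656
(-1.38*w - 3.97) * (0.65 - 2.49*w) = 3.4362*w^2 + 8.9883*w - 2.5805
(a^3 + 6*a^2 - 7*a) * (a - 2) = a^4 + 4*a^3 - 19*a^2 + 14*a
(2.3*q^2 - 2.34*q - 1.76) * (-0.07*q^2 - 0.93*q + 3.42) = -0.161*q^4 - 1.9752*q^3 + 10.1654*q^2 - 6.366*q - 6.0192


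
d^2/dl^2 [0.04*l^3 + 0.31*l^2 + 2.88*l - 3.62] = 0.24*l + 0.62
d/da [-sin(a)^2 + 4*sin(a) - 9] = 2*(2 - sin(a))*cos(a)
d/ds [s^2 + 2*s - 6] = 2*s + 2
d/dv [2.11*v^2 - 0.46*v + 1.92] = 4.22*v - 0.46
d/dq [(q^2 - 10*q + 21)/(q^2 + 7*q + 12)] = (17*q^2 - 18*q - 267)/(q^4 + 14*q^3 + 73*q^2 + 168*q + 144)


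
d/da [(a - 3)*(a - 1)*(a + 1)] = 3*a^2 - 6*a - 1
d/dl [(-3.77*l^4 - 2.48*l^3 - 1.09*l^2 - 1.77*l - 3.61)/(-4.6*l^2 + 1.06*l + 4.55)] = (34.684*l^5 - 0.5806*l^4 - 73.8716*l^3 - 43.1494*l^2 - 43.131*l - 4.2269)/(21.16*l^4 - 9.752*l^3 - 40.7364*l^2 + 9.646*l + 20.7025)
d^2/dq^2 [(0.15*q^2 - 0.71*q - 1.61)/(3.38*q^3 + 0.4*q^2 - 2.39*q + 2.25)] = (3.42731999999999*q^6 - 48.667944*q^5 - 219.208548*q^4 - 62.209464*q^3 + 140.474412*q^2 + 86.53326*q - 21.612262)/(38.614472*q^9 + 13.70928*q^8 - 80.290548*q^7 + 57.79102*q^6 + 75.025494*q^5 - 101.12118*q^4 + 24.775831*q^3 + 44.631675*q^2 - 36.298125*q + 11.390625)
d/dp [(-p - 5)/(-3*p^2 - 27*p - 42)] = (p^2 + 9*p - (p + 5)*(2*p + 9) + 14)/(3*(p^2 + 9*p + 14)^2)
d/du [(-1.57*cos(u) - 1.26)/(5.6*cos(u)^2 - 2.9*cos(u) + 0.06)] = (-8.792*cos(u)^2 - 14.112*cos(u) + 3.7482)*sin(u)/(31.36*cos(u)^4 - 32.48*cos(u)^3 + 9.082*cos(u)^2 - 0.348*cos(u) + 0.0036)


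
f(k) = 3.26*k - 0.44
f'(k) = 3.26000000000000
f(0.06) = -0.24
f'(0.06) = 3.26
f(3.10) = 9.67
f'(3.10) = 3.26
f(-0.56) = -2.27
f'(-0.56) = 3.26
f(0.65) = 1.68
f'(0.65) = 3.26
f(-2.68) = -9.18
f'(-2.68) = 3.26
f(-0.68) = -2.66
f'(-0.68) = 3.26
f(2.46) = 7.58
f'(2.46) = 3.26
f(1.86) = 5.62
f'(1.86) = 3.26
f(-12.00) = -39.56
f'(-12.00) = 3.26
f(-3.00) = -10.22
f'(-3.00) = 3.26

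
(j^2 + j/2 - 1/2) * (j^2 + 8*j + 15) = j^4 + 17*j^3/2 + 37*j^2/2 + 7*j/2 - 15/2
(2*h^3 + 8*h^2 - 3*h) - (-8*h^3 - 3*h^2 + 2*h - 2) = 10*h^3 + 11*h^2 - 5*h + 2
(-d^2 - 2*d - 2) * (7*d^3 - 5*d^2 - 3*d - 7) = -7*d^5 - 9*d^4 - d^3 + 23*d^2 + 20*d + 14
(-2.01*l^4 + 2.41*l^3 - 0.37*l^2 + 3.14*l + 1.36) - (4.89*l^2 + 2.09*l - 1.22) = -2.01*l^4 + 2.41*l^3 - 5.26*l^2 + 1.05*l + 2.58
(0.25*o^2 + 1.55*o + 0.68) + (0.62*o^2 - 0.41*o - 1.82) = 0.87*o^2 + 1.14*o - 1.14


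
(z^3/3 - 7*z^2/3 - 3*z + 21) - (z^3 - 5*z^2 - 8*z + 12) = -2*z^3/3 + 8*z^2/3 + 5*z + 9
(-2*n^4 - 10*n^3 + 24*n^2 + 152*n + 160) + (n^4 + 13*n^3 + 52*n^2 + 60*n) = -n^4 + 3*n^3 + 76*n^2 + 212*n + 160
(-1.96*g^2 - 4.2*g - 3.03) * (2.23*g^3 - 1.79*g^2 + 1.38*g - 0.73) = -4.3708*g^5 - 5.8576*g^4 - 1.9437*g^3 + 1.0585*g^2 - 1.1154*g + 2.2119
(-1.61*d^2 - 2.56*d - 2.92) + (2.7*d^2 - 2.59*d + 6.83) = 1.09*d^2 - 5.15*d + 3.91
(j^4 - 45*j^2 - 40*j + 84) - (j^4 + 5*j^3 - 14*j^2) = -5*j^3 - 31*j^2 - 40*j + 84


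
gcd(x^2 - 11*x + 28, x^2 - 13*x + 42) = x - 7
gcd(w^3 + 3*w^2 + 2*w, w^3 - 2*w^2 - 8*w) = w^2 + 2*w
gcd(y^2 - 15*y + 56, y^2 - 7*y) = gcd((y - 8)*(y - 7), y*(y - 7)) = y - 7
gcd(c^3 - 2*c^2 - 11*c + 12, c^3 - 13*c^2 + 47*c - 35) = c - 1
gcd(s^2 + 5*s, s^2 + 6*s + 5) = s + 5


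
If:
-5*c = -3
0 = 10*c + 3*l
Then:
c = 3/5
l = -2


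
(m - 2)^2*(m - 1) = m^3 - 5*m^2 + 8*m - 4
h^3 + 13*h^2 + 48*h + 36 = (h + 1)*(h + 6)^2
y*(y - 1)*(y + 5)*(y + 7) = y^4 + 11*y^3 + 23*y^2 - 35*y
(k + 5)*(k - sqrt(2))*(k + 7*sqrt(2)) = k^3 + 5*k^2 + 6*sqrt(2)*k^2 - 14*k + 30*sqrt(2)*k - 70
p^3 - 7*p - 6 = (p - 3)*(p + 1)*(p + 2)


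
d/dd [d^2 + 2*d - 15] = 2*d + 2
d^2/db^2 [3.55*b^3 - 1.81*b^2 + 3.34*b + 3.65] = 21.3*b - 3.62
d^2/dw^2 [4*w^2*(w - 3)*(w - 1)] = 48*w^2 - 96*w + 24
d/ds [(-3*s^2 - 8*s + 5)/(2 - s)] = (3*s^2 - 12*s - 11)/(s^2 - 4*s + 4)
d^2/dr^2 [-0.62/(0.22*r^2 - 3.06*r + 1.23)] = (0.060016*r^2 - 0.834768*r - 0.62*(0.44*r - 3.06)*(0.88*r - 6.12) + 0.335544)/(0.22*r^2 - 3.06*r + 1.23)^3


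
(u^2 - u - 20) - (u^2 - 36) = 16 - u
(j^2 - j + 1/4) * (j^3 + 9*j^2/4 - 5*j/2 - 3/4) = j^5 + 5*j^4/4 - 9*j^3/2 + 37*j^2/16 + j/8 - 3/16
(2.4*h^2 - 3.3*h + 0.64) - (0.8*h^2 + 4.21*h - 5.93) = 1.6*h^2 - 7.51*h + 6.57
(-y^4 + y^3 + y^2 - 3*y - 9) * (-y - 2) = y^5 + y^4 - 3*y^3 + y^2 + 15*y + 18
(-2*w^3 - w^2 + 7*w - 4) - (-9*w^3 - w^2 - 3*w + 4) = 7*w^3 + 10*w - 8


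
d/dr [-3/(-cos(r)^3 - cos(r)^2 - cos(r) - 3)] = 3*(3*cos(r)^2 + 2*cos(r) + 1)*sin(r)/(cos(r)^3 + cos(r)^2 + cos(r) + 3)^2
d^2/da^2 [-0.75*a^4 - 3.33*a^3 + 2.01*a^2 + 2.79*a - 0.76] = -9.0*a^2 - 19.98*a + 4.02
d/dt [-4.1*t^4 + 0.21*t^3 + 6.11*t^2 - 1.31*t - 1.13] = -16.4*t^3 + 0.63*t^2 + 12.22*t - 1.31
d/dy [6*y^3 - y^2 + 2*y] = 18*y^2 - 2*y + 2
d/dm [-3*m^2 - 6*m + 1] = -6*m - 6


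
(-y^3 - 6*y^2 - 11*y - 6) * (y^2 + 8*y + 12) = -y^5 - 14*y^4 - 71*y^3 - 166*y^2 - 180*y - 72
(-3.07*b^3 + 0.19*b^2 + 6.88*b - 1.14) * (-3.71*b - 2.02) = 11.3897*b^4 + 5.4965*b^3 - 25.9086*b^2 - 9.6682*b + 2.3028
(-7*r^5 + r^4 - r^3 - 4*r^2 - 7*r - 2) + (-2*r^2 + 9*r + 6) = -7*r^5 + r^4 - r^3 - 6*r^2 + 2*r + 4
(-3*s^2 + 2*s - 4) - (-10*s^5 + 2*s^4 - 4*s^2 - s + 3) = 10*s^5 - 2*s^4 + s^2 + 3*s - 7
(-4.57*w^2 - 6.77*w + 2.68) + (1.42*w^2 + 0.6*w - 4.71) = -3.15*w^2 - 6.17*w - 2.03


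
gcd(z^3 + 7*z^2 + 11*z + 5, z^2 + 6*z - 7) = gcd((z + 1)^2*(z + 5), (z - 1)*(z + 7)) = 1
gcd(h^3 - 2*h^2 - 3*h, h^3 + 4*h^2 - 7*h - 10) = h + 1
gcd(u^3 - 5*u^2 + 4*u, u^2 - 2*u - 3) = 1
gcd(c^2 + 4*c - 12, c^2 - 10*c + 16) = c - 2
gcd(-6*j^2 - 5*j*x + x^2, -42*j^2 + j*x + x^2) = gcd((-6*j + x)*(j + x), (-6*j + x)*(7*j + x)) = -6*j + x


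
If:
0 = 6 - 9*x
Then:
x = 2/3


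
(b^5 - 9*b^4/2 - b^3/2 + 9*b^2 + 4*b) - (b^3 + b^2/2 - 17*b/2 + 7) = b^5 - 9*b^4/2 - 3*b^3/2 + 17*b^2/2 + 25*b/2 - 7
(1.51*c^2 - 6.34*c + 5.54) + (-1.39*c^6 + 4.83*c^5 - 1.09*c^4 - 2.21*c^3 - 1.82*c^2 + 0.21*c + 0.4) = -1.39*c^6 + 4.83*c^5 - 1.09*c^4 - 2.21*c^3 - 0.31*c^2 - 6.13*c + 5.94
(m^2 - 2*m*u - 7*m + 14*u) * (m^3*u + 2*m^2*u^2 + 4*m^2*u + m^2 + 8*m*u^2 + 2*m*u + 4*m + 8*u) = m^5*u - 3*m^4*u + m^4 - 4*m^3*u^3 - 28*m^3*u - 3*m^3 + 12*m^2*u^3 - 4*m^2*u^2 - 28*m^2 + 112*m*u^3 + 12*m*u^2 + 112*u^2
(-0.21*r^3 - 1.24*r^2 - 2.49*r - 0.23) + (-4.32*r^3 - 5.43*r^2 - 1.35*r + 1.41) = -4.53*r^3 - 6.67*r^2 - 3.84*r + 1.18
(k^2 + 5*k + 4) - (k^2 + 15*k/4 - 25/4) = 5*k/4 + 41/4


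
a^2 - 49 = (a - 7)*(a + 7)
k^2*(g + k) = g*k^2 + k^3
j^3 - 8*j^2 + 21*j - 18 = (j - 3)^2*(j - 2)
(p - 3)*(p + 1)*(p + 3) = p^3 + p^2 - 9*p - 9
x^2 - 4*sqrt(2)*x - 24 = (x - 6*sqrt(2))*(x + 2*sqrt(2))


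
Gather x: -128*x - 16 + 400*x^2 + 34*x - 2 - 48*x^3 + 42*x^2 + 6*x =-48*x^3 + 442*x^2 - 88*x - 18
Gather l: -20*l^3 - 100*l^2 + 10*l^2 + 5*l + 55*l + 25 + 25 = -20*l^3 - 90*l^2 + 60*l + 50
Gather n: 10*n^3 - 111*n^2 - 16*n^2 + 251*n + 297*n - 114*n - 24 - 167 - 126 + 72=10*n^3 - 127*n^2 + 434*n - 245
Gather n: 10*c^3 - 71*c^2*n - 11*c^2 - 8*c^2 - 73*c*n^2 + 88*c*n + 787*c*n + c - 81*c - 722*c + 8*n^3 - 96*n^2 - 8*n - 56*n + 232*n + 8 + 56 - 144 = 10*c^3 - 19*c^2 - 802*c + 8*n^3 + n^2*(-73*c - 96) + n*(-71*c^2 + 875*c + 168) - 80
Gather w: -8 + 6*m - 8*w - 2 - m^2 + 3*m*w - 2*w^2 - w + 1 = -m^2 + 6*m - 2*w^2 + w*(3*m - 9) - 9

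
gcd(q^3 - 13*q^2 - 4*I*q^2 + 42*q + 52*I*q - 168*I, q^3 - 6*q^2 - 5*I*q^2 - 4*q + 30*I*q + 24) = q^2 + q*(-6 - 4*I) + 24*I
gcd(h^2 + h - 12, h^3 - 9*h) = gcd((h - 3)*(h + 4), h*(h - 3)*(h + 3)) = h - 3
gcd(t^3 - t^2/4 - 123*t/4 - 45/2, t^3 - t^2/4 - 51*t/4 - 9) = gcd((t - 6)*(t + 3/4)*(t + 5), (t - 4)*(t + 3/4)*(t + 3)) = t + 3/4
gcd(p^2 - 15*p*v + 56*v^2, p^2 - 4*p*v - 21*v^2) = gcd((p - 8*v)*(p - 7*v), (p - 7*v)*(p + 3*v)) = p - 7*v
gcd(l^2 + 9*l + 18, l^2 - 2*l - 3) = 1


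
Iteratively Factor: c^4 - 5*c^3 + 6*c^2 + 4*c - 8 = (c + 1)*(c^3 - 6*c^2 + 12*c - 8) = (c - 2)*(c + 1)*(c^2 - 4*c + 4) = (c - 2)^2*(c + 1)*(c - 2)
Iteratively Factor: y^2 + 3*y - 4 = (y + 4)*(y - 1)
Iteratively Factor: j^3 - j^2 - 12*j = (j + 3)*(j^2 - 4*j) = j*(j + 3)*(j - 4)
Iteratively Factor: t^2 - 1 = (t + 1)*(t - 1)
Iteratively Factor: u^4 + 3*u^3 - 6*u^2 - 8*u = (u)*(u^3 + 3*u^2 - 6*u - 8) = u*(u - 2)*(u^2 + 5*u + 4) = u*(u - 2)*(u + 4)*(u + 1)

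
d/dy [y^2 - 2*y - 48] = 2*y - 2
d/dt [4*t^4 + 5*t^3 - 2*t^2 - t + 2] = 16*t^3 + 15*t^2 - 4*t - 1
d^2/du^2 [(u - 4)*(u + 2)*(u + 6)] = 6*u + 8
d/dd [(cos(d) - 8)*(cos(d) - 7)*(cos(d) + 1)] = (-3*cos(d)^2 + 28*cos(d) - 41)*sin(d)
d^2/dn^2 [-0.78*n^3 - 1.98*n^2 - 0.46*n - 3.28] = -4.68*n - 3.96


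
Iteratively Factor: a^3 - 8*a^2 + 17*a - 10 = (a - 5)*(a^2 - 3*a + 2) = (a - 5)*(a - 2)*(a - 1)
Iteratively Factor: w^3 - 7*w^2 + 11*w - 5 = (w - 1)*(w^2 - 6*w + 5) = (w - 5)*(w - 1)*(w - 1)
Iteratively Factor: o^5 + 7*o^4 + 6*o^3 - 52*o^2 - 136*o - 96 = (o + 2)*(o^4 + 5*o^3 - 4*o^2 - 44*o - 48) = (o + 2)*(o + 4)*(o^3 + o^2 - 8*o - 12) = (o + 2)^2*(o + 4)*(o^2 - o - 6) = (o + 2)^3*(o + 4)*(o - 3)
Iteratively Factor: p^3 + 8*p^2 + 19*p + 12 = (p + 1)*(p^2 + 7*p + 12) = (p + 1)*(p + 3)*(p + 4)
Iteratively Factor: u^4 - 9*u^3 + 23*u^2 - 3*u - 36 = (u + 1)*(u^3 - 10*u^2 + 33*u - 36) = (u - 3)*(u + 1)*(u^2 - 7*u + 12) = (u - 3)^2*(u + 1)*(u - 4)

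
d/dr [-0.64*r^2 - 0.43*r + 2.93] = -1.28*r - 0.43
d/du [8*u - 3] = 8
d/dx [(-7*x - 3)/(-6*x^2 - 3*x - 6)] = (-14*x^2 - 12*x + 11)/(3*(4*x^4 + 4*x^3 + 9*x^2 + 4*x + 4))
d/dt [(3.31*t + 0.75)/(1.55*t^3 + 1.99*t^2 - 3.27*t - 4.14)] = (5.1305*t^3 + 6.5869*t^2 - 10.8237*t - (3.31*t + 0.75)*(4.65*t^2 + 3.98*t - 3.27) - 13.7034)/(1.55*t^3 + 1.99*t^2 - 3.27*t - 4.14)^2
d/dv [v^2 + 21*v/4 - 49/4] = 2*v + 21/4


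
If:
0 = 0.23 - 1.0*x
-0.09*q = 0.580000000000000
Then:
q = -6.44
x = 0.23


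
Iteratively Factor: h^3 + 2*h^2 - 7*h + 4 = (h - 1)*(h^2 + 3*h - 4) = (h - 1)*(h + 4)*(h - 1)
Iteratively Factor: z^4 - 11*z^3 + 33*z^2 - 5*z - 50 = (z - 5)*(z^3 - 6*z^2 + 3*z + 10) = (z - 5)^2*(z^2 - z - 2) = (z - 5)^2*(z - 2)*(z + 1)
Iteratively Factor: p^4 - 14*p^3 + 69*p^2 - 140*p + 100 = (p - 2)*(p^3 - 12*p^2 + 45*p - 50) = (p - 5)*(p - 2)*(p^2 - 7*p + 10) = (p - 5)^2*(p - 2)*(p - 2)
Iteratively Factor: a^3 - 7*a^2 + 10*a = (a - 2)*(a^2 - 5*a) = (a - 5)*(a - 2)*(a)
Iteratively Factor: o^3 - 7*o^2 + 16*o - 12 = (o - 2)*(o^2 - 5*o + 6) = (o - 3)*(o - 2)*(o - 2)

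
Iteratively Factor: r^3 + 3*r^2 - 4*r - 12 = (r + 3)*(r^2 - 4) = (r + 2)*(r + 3)*(r - 2)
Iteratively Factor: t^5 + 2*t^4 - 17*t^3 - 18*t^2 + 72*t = (t + 4)*(t^4 - 2*t^3 - 9*t^2 + 18*t) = t*(t + 4)*(t^3 - 2*t^2 - 9*t + 18) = t*(t - 3)*(t + 4)*(t^2 + t - 6) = t*(t - 3)*(t - 2)*(t + 4)*(t + 3)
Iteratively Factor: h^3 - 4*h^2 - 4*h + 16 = (h - 4)*(h^2 - 4) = (h - 4)*(h + 2)*(h - 2)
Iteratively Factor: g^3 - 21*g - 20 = (g + 1)*(g^2 - g - 20) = (g + 1)*(g + 4)*(g - 5)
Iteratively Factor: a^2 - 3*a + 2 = (a - 1)*(a - 2)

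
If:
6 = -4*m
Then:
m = -3/2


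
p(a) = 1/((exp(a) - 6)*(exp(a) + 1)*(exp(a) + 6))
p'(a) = -exp(a)/((exp(a) - 6)*(exp(a) + 1)*(exp(a) + 6)^2) - exp(a)/((exp(a) - 6)*(exp(a) + 1)^2*(exp(a) + 6)) - exp(a)/((exp(a) - 6)^2*(exp(a) + 1)*(exp(a) + 6)) = -((exp(a) - 6)*(exp(a) + 1) + (exp(a) - 6)*(exp(a) + 6) + (exp(a) + 1)*(exp(a) + 6))/(4*(exp(a) - 6)^2*(exp(a) + 6)^2*cosh(a/2)^2)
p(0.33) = -0.01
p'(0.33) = 0.01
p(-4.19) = -0.03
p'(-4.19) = 0.00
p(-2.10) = -0.02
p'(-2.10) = 0.00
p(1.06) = -0.01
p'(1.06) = 0.00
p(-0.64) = -0.02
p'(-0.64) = 0.01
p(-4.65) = -0.03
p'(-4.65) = 0.00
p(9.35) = 0.00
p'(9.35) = -0.00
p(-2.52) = -0.03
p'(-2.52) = 0.00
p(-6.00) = -0.03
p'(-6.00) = 0.00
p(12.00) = 0.00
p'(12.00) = 0.00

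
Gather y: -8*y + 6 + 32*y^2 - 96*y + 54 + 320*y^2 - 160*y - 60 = 352*y^2 - 264*y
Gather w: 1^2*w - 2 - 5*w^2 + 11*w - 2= -5*w^2 + 12*w - 4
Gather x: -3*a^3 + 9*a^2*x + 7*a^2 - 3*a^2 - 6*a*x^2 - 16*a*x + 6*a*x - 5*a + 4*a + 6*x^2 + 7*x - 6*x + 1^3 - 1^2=-3*a^3 + 4*a^2 - a + x^2*(6 - 6*a) + x*(9*a^2 - 10*a + 1)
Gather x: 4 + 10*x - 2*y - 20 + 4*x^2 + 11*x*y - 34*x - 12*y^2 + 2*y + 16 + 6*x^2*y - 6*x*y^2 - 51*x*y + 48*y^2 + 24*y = x^2*(6*y + 4) + x*(-6*y^2 - 40*y - 24) + 36*y^2 + 24*y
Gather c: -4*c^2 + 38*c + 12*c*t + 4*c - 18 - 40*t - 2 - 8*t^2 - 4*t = -4*c^2 + c*(12*t + 42) - 8*t^2 - 44*t - 20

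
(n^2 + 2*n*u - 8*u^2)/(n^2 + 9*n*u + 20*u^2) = (n - 2*u)/(n + 5*u)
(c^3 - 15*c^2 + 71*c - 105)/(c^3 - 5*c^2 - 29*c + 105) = (c - 5)/(c + 5)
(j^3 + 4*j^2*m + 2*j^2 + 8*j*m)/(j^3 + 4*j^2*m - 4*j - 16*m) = j/(j - 2)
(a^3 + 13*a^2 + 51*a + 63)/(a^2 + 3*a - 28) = (a^2 + 6*a + 9)/(a - 4)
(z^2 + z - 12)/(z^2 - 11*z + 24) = (z + 4)/(z - 8)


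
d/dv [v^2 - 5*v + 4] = 2*v - 5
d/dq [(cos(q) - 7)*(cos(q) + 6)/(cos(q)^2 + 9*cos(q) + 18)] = -10*sin(q)/(cos(q) + 3)^2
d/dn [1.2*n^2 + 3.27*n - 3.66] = 2.4*n + 3.27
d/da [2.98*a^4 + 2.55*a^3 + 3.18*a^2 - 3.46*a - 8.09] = 11.92*a^3 + 7.65*a^2 + 6.36*a - 3.46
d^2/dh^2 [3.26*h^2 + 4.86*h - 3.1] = 6.52000000000000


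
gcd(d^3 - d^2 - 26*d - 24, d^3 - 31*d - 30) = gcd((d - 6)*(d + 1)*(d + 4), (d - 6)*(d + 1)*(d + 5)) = d^2 - 5*d - 6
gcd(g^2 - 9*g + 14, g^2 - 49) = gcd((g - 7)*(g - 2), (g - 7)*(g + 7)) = g - 7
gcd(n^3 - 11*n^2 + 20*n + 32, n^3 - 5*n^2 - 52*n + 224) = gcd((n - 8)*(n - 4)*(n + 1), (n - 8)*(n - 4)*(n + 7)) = n^2 - 12*n + 32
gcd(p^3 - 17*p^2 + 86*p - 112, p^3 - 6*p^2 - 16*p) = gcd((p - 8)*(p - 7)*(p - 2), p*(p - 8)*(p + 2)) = p - 8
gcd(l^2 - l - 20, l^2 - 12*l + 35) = l - 5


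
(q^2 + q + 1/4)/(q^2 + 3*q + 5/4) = (2*q + 1)/(2*q + 5)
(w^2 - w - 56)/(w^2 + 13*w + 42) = (w - 8)/(w + 6)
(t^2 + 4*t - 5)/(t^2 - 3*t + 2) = (t + 5)/(t - 2)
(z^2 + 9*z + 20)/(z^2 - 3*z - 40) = (z + 4)/(z - 8)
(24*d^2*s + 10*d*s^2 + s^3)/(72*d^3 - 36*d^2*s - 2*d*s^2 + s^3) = s*(4*d + s)/(12*d^2 - 8*d*s + s^2)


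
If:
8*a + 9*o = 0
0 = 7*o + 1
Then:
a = 9/56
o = -1/7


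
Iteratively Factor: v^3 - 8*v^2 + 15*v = (v)*(v^2 - 8*v + 15) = v*(v - 5)*(v - 3)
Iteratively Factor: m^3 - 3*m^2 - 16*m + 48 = (m - 4)*(m^2 + m - 12) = (m - 4)*(m + 4)*(m - 3)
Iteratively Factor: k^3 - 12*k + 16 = (k - 2)*(k^2 + 2*k - 8) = (k - 2)*(k + 4)*(k - 2)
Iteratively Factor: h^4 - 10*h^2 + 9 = (h + 1)*(h^3 - h^2 - 9*h + 9) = (h + 1)*(h + 3)*(h^2 - 4*h + 3) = (h - 3)*(h + 1)*(h + 3)*(h - 1)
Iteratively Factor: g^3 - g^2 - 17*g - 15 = (g - 5)*(g^2 + 4*g + 3) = (g - 5)*(g + 1)*(g + 3)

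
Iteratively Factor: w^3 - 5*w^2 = (w)*(w^2 - 5*w) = w^2*(w - 5)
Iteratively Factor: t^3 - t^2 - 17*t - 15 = (t + 3)*(t^2 - 4*t - 5) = (t + 1)*(t + 3)*(t - 5)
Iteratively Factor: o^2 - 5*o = (o - 5)*(o)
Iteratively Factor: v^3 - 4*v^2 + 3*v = (v - 1)*(v^2 - 3*v) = (v - 3)*(v - 1)*(v)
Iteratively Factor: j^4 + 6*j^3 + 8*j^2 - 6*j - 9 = (j + 1)*(j^3 + 5*j^2 + 3*j - 9) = (j + 1)*(j + 3)*(j^2 + 2*j - 3) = (j - 1)*(j + 1)*(j + 3)*(j + 3)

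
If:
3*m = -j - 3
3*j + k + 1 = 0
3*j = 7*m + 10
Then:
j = 9/16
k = -43/16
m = -19/16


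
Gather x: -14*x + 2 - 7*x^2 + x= -7*x^2 - 13*x + 2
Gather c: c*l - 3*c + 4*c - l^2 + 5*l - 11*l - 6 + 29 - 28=c*(l + 1) - l^2 - 6*l - 5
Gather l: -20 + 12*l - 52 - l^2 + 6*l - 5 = -l^2 + 18*l - 77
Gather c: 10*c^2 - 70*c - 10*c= 10*c^2 - 80*c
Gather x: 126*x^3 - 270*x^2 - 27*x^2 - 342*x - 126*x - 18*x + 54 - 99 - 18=126*x^3 - 297*x^2 - 486*x - 63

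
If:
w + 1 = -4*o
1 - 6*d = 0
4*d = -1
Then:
No Solution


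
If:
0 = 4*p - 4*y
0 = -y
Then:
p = 0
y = 0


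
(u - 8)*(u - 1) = u^2 - 9*u + 8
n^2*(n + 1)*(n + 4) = n^4 + 5*n^3 + 4*n^2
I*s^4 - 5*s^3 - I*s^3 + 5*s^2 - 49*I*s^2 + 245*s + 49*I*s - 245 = (s - 7)*(s + 7)*(s + 5*I)*(I*s - I)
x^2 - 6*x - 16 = (x - 8)*(x + 2)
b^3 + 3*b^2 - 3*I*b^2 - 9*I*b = b*(b + 3)*(b - 3*I)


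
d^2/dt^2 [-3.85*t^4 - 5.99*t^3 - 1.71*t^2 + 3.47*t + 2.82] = -46.2*t^2 - 35.94*t - 3.42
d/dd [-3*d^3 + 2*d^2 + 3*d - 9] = -9*d^2 + 4*d + 3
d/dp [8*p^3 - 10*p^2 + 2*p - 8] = 24*p^2 - 20*p + 2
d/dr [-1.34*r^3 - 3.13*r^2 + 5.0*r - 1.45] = -4.02*r^2 - 6.26*r + 5.0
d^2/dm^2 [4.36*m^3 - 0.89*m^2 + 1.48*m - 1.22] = 26.16*m - 1.78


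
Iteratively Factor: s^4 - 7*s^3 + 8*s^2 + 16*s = (s - 4)*(s^3 - 3*s^2 - 4*s) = s*(s - 4)*(s^2 - 3*s - 4) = s*(s - 4)*(s + 1)*(s - 4)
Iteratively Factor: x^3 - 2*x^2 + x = (x - 1)*(x^2 - x) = x*(x - 1)*(x - 1)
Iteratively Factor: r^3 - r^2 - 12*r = (r - 4)*(r^2 + 3*r) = r*(r - 4)*(r + 3)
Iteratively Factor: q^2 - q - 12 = (q + 3)*(q - 4)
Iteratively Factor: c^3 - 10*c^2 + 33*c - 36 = (c - 3)*(c^2 - 7*c + 12) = (c - 3)^2*(c - 4)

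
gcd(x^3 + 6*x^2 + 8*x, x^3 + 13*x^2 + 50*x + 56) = x^2 + 6*x + 8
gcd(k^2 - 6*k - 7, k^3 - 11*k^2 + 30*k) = 1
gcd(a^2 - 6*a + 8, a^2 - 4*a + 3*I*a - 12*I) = a - 4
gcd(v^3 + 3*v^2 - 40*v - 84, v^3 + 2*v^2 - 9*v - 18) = v + 2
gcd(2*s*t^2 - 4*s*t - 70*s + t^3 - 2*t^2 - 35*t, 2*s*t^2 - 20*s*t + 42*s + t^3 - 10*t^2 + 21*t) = 2*s*t - 14*s + t^2 - 7*t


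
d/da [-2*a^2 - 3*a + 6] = -4*a - 3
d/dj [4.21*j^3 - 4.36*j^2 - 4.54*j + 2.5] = 12.63*j^2 - 8.72*j - 4.54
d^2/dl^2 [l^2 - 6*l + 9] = 2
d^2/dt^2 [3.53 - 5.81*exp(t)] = -5.81*exp(t)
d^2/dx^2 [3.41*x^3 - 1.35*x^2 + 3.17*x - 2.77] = 20.46*x - 2.7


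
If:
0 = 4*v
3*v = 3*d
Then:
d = 0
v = 0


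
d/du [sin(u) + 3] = cos(u)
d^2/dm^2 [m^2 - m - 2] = 2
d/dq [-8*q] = -8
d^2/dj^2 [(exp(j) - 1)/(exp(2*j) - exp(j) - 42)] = (exp(4*j) - 3*exp(3*j) + 255*exp(2*j) - 211*exp(j) + 1806)*exp(j)/(exp(6*j) - 3*exp(5*j) - 123*exp(4*j) + 251*exp(3*j) + 5166*exp(2*j) - 5292*exp(j) - 74088)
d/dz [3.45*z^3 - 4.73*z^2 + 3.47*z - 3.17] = 10.35*z^2 - 9.46*z + 3.47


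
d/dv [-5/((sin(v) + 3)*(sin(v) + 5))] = 10*(sin(v) + 4)*cos(v)/((sin(v) + 3)^2*(sin(v) + 5)^2)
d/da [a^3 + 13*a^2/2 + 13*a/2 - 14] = 3*a^2 + 13*a + 13/2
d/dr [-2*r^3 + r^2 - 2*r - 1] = -6*r^2 + 2*r - 2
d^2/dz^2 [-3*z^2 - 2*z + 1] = -6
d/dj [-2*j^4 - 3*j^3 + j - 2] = -8*j^3 - 9*j^2 + 1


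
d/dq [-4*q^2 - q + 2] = -8*q - 1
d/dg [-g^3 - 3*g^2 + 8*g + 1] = -3*g^2 - 6*g + 8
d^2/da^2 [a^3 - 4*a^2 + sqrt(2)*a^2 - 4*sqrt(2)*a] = 6*a - 8 + 2*sqrt(2)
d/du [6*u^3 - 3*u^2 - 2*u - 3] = 18*u^2 - 6*u - 2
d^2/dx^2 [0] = 0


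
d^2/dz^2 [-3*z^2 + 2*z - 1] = -6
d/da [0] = 0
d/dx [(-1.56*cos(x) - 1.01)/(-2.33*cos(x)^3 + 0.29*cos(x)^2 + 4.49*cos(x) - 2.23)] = (7.2696*cos(x)^3 + 6.6075*cos(x)^2 - 0.5858*cos(x) - 8.0137)*sin(x)/(5.4289*cos(x)^6 - 1.3514*cos(x)^5 - 20.8393*cos(x)^4 + 12.996*cos(x)^3 + 18.8667*cos(x)^2 - 20.0254*cos(x) + 4.9729)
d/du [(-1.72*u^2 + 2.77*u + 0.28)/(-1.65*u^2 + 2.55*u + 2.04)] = (0.184500000000002*u^2 - 6.0936*u + 4.9368)/(2.7225*u^4 - 8.415*u^3 - 0.2295*u^2 + 10.404*u + 4.1616)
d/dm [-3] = 0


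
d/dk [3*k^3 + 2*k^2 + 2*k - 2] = 9*k^2 + 4*k + 2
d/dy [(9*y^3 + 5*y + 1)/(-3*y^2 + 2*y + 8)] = (-27*y^4 + 36*y^3 + 231*y^2 + 6*y + 38)/(9*y^4 - 12*y^3 - 44*y^2 + 32*y + 64)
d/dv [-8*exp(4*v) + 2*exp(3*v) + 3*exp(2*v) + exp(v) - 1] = (-32*exp(3*v) + 6*exp(2*v) + 6*exp(v) + 1)*exp(v)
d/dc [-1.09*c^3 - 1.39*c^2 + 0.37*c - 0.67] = -3.27*c^2 - 2.78*c + 0.37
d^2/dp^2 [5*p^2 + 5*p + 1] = 10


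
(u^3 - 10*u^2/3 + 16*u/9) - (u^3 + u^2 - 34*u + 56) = -13*u^2/3 + 322*u/9 - 56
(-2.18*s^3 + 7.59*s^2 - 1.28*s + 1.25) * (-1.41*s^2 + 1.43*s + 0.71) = 3.0738*s^5 - 13.8193*s^4 + 11.1107*s^3 + 1.796*s^2 + 0.8787*s + 0.8875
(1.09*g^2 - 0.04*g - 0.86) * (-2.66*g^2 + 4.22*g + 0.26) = -2.8994*g^4 + 4.7062*g^3 + 2.4022*g^2 - 3.6396*g - 0.2236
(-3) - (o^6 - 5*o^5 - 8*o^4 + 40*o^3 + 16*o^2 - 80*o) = -o^6 + 5*o^5 + 8*o^4 - 40*o^3 - 16*o^2 + 80*o - 3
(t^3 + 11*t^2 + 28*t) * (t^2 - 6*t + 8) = t^5 + 5*t^4 - 30*t^3 - 80*t^2 + 224*t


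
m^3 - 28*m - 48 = (m - 6)*(m + 2)*(m + 4)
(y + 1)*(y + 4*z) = y^2 + 4*y*z + y + 4*z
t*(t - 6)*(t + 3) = t^3 - 3*t^2 - 18*t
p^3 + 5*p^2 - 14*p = p*(p - 2)*(p + 7)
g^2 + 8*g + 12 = (g + 2)*(g + 6)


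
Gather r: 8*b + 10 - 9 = 8*b + 1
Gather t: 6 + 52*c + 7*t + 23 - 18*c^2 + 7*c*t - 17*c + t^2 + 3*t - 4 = -18*c^2 + 35*c + t^2 + t*(7*c + 10) + 25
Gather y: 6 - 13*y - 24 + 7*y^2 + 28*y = 7*y^2 + 15*y - 18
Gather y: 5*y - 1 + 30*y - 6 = 35*y - 7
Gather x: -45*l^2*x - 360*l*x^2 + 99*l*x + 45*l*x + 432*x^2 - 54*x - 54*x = x^2*(432 - 360*l) + x*(-45*l^2 + 144*l - 108)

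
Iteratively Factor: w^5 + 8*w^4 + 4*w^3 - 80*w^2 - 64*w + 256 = (w - 2)*(w^4 + 10*w^3 + 24*w^2 - 32*w - 128) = (w - 2)*(w + 4)*(w^3 + 6*w^2 - 32) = (w - 2)^2*(w + 4)*(w^2 + 8*w + 16) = (w - 2)^2*(w + 4)^2*(w + 4)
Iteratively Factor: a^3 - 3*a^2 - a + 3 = (a + 1)*(a^2 - 4*a + 3) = (a - 3)*(a + 1)*(a - 1)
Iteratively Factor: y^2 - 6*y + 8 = (y - 4)*(y - 2)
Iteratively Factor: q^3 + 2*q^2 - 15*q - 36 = (q - 4)*(q^2 + 6*q + 9) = (q - 4)*(q + 3)*(q + 3)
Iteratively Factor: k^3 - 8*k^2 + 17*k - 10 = (k - 2)*(k^2 - 6*k + 5) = (k - 2)*(k - 1)*(k - 5)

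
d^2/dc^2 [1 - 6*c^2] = -12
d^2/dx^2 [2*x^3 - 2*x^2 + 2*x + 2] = 12*x - 4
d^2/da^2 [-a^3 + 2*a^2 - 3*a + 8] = 4 - 6*a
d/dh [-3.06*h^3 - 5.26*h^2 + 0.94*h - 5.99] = -9.18*h^2 - 10.52*h + 0.94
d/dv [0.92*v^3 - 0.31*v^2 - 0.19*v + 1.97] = 2.76*v^2 - 0.62*v - 0.19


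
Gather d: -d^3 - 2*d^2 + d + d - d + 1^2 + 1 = -d^3 - 2*d^2 + d + 2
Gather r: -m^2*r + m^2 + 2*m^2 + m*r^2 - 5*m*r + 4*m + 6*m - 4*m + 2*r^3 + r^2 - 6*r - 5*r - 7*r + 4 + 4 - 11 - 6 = 3*m^2 + 6*m + 2*r^3 + r^2*(m + 1) + r*(-m^2 - 5*m - 18) - 9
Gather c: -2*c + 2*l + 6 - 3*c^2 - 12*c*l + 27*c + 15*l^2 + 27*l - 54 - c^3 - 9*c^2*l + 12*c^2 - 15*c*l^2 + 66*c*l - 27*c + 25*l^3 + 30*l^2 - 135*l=-c^3 + c^2*(9 - 9*l) + c*(-15*l^2 + 54*l - 2) + 25*l^3 + 45*l^2 - 106*l - 48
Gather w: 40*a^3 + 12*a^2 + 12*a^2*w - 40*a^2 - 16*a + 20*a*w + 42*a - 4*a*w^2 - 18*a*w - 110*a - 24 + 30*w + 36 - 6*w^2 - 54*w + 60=40*a^3 - 28*a^2 - 84*a + w^2*(-4*a - 6) + w*(12*a^2 + 2*a - 24) + 72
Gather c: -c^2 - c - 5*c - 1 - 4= -c^2 - 6*c - 5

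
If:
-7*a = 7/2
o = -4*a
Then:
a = -1/2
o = 2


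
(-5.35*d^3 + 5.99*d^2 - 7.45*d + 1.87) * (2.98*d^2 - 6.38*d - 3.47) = -15.943*d^5 + 51.9832*d^4 - 41.8527*d^3 + 32.3183*d^2 + 13.9209*d - 6.4889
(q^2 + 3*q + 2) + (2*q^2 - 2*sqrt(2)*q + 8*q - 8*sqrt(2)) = 3*q^2 - 2*sqrt(2)*q + 11*q - 8*sqrt(2) + 2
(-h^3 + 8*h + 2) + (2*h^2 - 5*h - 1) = -h^3 + 2*h^2 + 3*h + 1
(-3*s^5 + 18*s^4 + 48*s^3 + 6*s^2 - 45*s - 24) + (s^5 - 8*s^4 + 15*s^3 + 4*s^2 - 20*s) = -2*s^5 + 10*s^4 + 63*s^3 + 10*s^2 - 65*s - 24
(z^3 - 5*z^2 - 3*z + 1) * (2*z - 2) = 2*z^4 - 12*z^3 + 4*z^2 + 8*z - 2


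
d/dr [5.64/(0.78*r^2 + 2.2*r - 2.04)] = (-8.7984*r - 12.408)/(0.78*r^2 + 2.2*r - 2.04)^2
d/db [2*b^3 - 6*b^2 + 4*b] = 6*b^2 - 12*b + 4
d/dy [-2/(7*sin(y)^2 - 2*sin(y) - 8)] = 4*(7*sin(y) - 1)*cos(y)/(-7*sin(y)^2 + 2*sin(y) + 8)^2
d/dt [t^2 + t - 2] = 2*t + 1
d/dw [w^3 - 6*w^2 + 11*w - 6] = 3*w^2 - 12*w + 11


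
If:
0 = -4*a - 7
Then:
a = -7/4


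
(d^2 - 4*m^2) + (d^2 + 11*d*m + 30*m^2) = 2*d^2 + 11*d*m + 26*m^2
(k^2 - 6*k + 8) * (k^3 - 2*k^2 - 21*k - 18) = k^5 - 8*k^4 - k^3 + 92*k^2 - 60*k - 144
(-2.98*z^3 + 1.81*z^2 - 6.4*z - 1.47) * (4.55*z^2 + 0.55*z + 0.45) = -13.559*z^5 + 6.5965*z^4 - 29.4655*z^3 - 9.394*z^2 - 3.6885*z - 0.6615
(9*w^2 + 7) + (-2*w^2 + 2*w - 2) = 7*w^2 + 2*w + 5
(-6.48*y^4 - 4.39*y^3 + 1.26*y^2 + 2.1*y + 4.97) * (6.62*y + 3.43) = -42.8976*y^5 - 51.2882*y^4 - 6.7165*y^3 + 18.2238*y^2 + 40.1044*y + 17.0471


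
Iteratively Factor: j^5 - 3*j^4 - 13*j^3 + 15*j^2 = (j)*(j^4 - 3*j^3 - 13*j^2 + 15*j) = j*(j + 3)*(j^3 - 6*j^2 + 5*j) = j*(j - 5)*(j + 3)*(j^2 - j) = j*(j - 5)*(j - 1)*(j + 3)*(j)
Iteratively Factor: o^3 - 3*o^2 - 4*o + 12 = (o + 2)*(o^2 - 5*o + 6) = (o - 2)*(o + 2)*(o - 3)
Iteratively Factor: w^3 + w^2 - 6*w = (w - 2)*(w^2 + 3*w) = w*(w - 2)*(w + 3)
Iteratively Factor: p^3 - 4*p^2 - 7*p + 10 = (p - 5)*(p^2 + p - 2) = (p - 5)*(p - 1)*(p + 2)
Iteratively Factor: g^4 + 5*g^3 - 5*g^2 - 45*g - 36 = (g + 4)*(g^3 + g^2 - 9*g - 9) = (g + 1)*(g + 4)*(g^2 - 9) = (g - 3)*(g + 1)*(g + 4)*(g + 3)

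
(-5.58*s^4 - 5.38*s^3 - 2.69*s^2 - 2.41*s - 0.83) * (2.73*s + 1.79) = -15.2334*s^5 - 24.6756*s^4 - 16.9739*s^3 - 11.3944*s^2 - 6.5798*s - 1.4857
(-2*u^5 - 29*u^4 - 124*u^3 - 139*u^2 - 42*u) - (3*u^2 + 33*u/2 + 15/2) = -2*u^5 - 29*u^4 - 124*u^3 - 142*u^2 - 117*u/2 - 15/2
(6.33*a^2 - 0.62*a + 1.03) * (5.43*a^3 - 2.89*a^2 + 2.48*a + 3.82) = 34.3719*a^5 - 21.6603*a^4 + 23.0831*a^3 + 19.6663*a^2 + 0.186*a + 3.9346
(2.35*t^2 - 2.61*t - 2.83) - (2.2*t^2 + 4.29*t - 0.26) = 0.15*t^2 - 6.9*t - 2.57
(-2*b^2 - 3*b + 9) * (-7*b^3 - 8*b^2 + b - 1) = 14*b^5 + 37*b^4 - 41*b^3 - 73*b^2 + 12*b - 9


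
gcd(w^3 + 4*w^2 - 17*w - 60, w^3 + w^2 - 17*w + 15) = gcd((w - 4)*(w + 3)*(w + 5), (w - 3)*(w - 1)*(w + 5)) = w + 5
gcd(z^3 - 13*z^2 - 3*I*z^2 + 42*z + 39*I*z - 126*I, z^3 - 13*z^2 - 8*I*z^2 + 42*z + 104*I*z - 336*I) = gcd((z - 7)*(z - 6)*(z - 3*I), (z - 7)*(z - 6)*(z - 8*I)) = z^2 - 13*z + 42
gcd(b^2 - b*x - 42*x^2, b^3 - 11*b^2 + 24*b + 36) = 1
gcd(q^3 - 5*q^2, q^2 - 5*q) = q^2 - 5*q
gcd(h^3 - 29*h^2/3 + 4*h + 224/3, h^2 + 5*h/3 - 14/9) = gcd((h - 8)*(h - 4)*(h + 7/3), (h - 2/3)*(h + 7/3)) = h + 7/3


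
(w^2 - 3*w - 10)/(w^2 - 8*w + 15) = (w + 2)/(w - 3)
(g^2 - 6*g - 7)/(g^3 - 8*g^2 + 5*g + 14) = 1/(g - 2)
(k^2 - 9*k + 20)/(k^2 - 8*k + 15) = (k - 4)/(k - 3)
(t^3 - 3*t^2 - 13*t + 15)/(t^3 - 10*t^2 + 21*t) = (t^3 - 3*t^2 - 13*t + 15)/(t*(t^2 - 10*t + 21))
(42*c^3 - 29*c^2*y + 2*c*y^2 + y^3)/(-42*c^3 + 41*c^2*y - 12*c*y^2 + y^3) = (7*c + y)/(-7*c + y)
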